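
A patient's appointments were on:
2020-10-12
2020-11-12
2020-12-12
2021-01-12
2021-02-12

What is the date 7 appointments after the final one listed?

2021-09-12

The day-of-month is always 12 (31, 30, 31, 31 days between events).
So this recurs on the 12th of each month.
March 2021: 2021-03-12.
April 2021: 2021-04-12.
Next: May 2021 → 2021-05-12.
Next: June 2021 → 2021-06-12.
July 2021: 2021-07-12.
Next: August 2021 → 2021-08-12.
Next: September 2021 → 2021-09-12.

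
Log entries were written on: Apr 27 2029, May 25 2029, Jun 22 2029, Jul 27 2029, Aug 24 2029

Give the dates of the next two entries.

These are Fridays at 28- or 35-day spacing (28, 28, 35, 28).
The pattern: 4th Friday of the month.
4th Friday of September 2029: Sep 28 2029.
4th Friday of October 2029: Oct 26 2029.

Sep 28 2029, Oct 26 2029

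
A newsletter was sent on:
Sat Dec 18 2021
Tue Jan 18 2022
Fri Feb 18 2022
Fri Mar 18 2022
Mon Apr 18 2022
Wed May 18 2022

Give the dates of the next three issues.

The day-of-month is always 18 (31, 31, 28, 31, 30 days between events).
So this recurs on the 18th of each month.
June 2022: Sat Jun 18 2022.
July 2022: Mon Jul 18 2022.
August 2022: Thu Aug 18 2022.

Sat Jun 18 2022, Mon Jul 18 2022, Thu Aug 18 2022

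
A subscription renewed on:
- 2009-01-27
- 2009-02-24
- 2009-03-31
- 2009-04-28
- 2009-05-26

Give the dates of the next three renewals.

These are Tuesdays with 28, 35, 28, 28-day gaps.
Each is the final Tuesday of its month — 2009-03-31 is past the 28th, so '4th Tuesday' doesn't fit.
Last Tuesday of June 2009: 2009-06-30.
July 2009 ends with Tuesday 2009-07-28.
August 2009 ends with Tuesday 2009-08-25.

2009-06-30, 2009-07-28, 2009-08-25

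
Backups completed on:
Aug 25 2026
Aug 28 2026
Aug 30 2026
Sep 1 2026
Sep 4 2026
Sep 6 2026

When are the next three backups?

The gap pattern 3, 2, 2, 3, 2 repeats every 3 events.
These are the Tuesdays, Fridays and Sundays of each week.
Next Tuesday: Sep 8 2026.
The following Friday is Sep 11 2026.
The following Sunday is Sep 13 2026.

Sep 8 2026, Sep 11 2026, Sep 13 2026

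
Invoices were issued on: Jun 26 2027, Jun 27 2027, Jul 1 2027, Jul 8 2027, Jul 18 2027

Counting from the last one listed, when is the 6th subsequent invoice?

Nov 18 2027

Gaps: 1, 4, 7, 10 days — each gap is 3 larger than the previous one.
Next gap: 13 days. Jul 18 2027 + 13 days = Jul 31 2027.
Next gap: 16 days. Jul 31 2027 + 16 days = Aug 16 2027.
Next gap: 19 days. Aug 16 2027 + 19 days = Sep 4 2027.
Next gap: 22 days. Sep 4 2027 + 22 days = Sep 26 2027.
Next gap: 25 days. Sep 26 2027 + 25 days = Oct 21 2027.
Next gap: 28 days. Oct 21 2027 + 28 days = Nov 18 2027.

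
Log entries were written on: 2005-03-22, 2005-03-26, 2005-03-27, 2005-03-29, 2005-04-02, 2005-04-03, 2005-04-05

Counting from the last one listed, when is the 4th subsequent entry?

2005-04-16

Gaps: 4, 1, 2, 4, 1, 2 days — not constant, but cyclic with period 3.
The events fall on every Tuesday, Saturday and Sunday.
Next Saturday: 2005-04-09.
Next Sunday: 2005-04-10.
Next Tuesday: 2005-04-12.
The following Saturday is 2005-04-16.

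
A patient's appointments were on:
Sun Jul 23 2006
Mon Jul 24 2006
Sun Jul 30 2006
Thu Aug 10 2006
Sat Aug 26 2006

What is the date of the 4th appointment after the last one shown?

The spacing grows by 5 each time: 1, 6, 11, 16 days.
Next gap: 21 days. Sat Aug 26 2006 + 21 days = Sat Sep 16 2006.
Next gap: 26 days. Sat Sep 16 2006 + 26 days = Thu Oct 12 2006.
Next gap: 31 days. Thu Oct 12 2006 + 31 days = Sun Nov 12 2006.
Next gap: 36 days. Sun Nov 12 2006 + 36 days = Mon Dec 18 2006.

Mon Dec 18 2006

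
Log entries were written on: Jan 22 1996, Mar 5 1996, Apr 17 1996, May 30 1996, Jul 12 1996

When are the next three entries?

The spacing is 43, 43, 43, 43 days — always 43 days.
Jul 12 1996 + 43 days = Aug 24 1996.
Aug 24 1996 + 43 days = Oct 6 1996.
Oct 6 1996 + 43 days = Nov 18 1996.

Aug 24 1996, Oct 6 1996, Nov 18 1996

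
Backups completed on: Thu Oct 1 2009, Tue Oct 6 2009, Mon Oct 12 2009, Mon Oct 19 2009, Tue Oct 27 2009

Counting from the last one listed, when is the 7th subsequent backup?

Gaps: 5, 6, 7, 8 days — each gap is 1 larger than the previous one.
Next gap: 9 days. Tue Oct 27 2009 + 9 days = Thu Nov 5 2009.
Next gap: 10 days. Thu Nov 5 2009 + 10 days = Sun Nov 15 2009.
Next gap: 11 days. Sun Nov 15 2009 + 11 days = Thu Nov 26 2009.
Next gap: 12 days. Thu Nov 26 2009 + 12 days = Tue Dec 8 2009.
Next gap: 13 days. Tue Dec 8 2009 + 13 days = Mon Dec 21 2009.
Next gap: 14 days. Mon Dec 21 2009 + 14 days = Mon Jan 4 2010.
Next gap: 15 days. Mon Jan 4 2010 + 15 days = Tue Jan 19 2010.

Tue Jan 19 2010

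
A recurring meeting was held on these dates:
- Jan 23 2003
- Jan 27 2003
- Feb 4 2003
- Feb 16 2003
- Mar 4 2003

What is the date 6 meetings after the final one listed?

Aug 31 2003

The spacing grows by 4 each time: 4, 8, 12, 16 days.
Next gap: 20 days. Mar 4 2003 + 20 days = Mar 24 2003.
Next gap: 24 days. Mar 24 2003 + 24 days = Apr 17 2003.
Next gap: 28 days. Apr 17 2003 + 28 days = May 15 2003.
Next gap: 32 days. May 15 2003 + 32 days = Jun 16 2003.
Next gap: 36 days. Jun 16 2003 + 36 days = Jul 22 2003.
Next gap: 40 days. Jul 22 2003 + 40 days = Aug 31 2003.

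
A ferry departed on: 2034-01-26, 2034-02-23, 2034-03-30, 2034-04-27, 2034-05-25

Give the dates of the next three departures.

2034-06-29, 2034-07-27, 2034-08-31

All Thursdays; the gaps (28, 35, 28, 28) vary with month length.
This is the last Thursday of each month.
June 2034 ends with Thursday 2034-06-29.
July 2034 ends with Thursday 2034-07-27.
August 2034 ends with Thursday 2034-08-31.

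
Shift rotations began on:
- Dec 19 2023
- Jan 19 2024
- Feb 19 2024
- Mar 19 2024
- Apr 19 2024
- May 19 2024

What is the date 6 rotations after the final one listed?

Each date is the 19th; the gaps (31, 31, 29, 31, 30) track the month lengths.
The rule is the 19th of each month.
Next: June 2024 → Jun 19 2024.
July 2024: Jul 19 2024.
August 2024: Aug 19 2024.
September 2024: Sep 19 2024.
October 2024: Oct 19 2024.
Next: November 2024 → Nov 19 2024.

Nov 19 2024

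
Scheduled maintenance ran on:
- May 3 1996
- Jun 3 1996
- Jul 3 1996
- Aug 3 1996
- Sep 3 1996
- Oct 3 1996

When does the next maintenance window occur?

Nov 3 1996

Each date is the 3rd; the gaps (31, 30, 31, 31, 30) track the month lengths.
The rule is the 3rd of each month.
Next: November 1996 → Nov 3 1996.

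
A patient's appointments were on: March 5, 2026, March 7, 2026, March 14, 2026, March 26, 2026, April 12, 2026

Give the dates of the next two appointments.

The spacing grows by 5 each time: 2, 7, 12, 17 days.
Next gap: 22 days. April 12, 2026 + 22 days = May 4, 2026.
Next gap: 27 days. May 4, 2026 + 27 days = May 31, 2026.

May 4, 2026; May 31, 2026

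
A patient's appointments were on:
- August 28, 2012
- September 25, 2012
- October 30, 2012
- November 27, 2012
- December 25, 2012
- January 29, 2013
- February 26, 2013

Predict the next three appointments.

These are Tuesdays with 28, 35, 28, 28, 35, 28-day gaps.
Each is the final Tuesday of its month — October 30, 2012 is past the 28th, so '4th Tuesday' doesn't fit.
March 2013 ends with Tuesday March 26, 2013.
April 2013 ends with Tuesday April 30, 2013.
May 2013 ends with Tuesday May 28, 2013.

March 26, 2013; April 30, 2013; May 28, 2013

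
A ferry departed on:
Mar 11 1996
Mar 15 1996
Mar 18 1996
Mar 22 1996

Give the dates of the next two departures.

The gap pattern 4, 3, 4 repeats every 2 events.
These are the Mondays and Fridays of each week.
Next Monday: Mar 25 1996.
The following Friday is Mar 29 1996.

Mar 25 1996, Mar 29 1996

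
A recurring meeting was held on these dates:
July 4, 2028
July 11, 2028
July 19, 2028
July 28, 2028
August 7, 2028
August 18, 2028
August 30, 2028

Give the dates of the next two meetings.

September 12, 2028; September 26, 2028

Gaps: 7, 8, 9, 10, 11, 12 days — each gap is 1 larger than the previous one.
Next gap: 13 days. August 30, 2028 + 13 days = September 12, 2028.
Next gap: 14 days. September 12, 2028 + 14 days = September 26, 2028.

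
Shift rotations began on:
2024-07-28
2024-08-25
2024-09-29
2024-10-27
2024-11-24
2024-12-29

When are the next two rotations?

2025-01-26, 2025-02-23

Every date is a Sunday; gaps 28, 35, 28, 28, 35 days.
Each is the last Sunday of its month (at least one falls on the 29th or later, ruling out '4th Sunday').
Last Sunday of January 2025: 2025-01-26.
February 2025 ends with Sunday 2025-02-23.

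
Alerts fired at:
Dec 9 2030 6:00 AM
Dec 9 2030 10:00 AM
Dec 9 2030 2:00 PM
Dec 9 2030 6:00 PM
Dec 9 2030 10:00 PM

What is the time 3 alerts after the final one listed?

Gaps: 4, 4, 4, 4 hours — each event is 4 hours after the previous one.
Dec 9 2030 10:00 PM + 4 h = Dec 10 2030 2:00 AM.
Dec 10 2030 2:00 AM + 4 h = Dec 10 2030 6:00 AM.
Dec 10 2030 6:00 AM + 4 h = Dec 10 2030 10:00 AM.

Dec 10 2030 10:00 AM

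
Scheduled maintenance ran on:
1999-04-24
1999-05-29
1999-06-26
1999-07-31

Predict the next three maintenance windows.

1999-08-28, 1999-09-25, 1999-10-30

Every date is a Saturday; gaps 35, 28, 35 days.
Each is the last Saturday of its month (at least one falls on the 29th or later, ruling out '4th Saturday').
August 1999 ends with Saturday 1999-08-28.
Last Saturday of September 1999: 1999-09-25.
October 1999 ends with Saturday 1999-10-30.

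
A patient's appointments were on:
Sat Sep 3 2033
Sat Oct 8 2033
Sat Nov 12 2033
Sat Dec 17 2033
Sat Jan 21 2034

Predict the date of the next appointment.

Sat Feb 25 2034

Every event comes 35 days after the last (35, 35, 35, 35).
Sat Jan 21 2034 + 35 days = Sat Feb 25 2034.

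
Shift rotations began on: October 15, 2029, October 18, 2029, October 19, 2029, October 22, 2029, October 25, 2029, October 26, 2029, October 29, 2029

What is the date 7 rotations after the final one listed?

Every event lands on a Monday or Thursday or Friday (gaps cycle 3, 1, 3, 3, 1, 3).
So the schedule is: every Monday, Thursday and Friday.
Next Thursday: November 1, 2029.
The following Friday is November 2, 2029.
Next Monday: November 5, 2029.
Next Thursday: November 8, 2029.
Next Friday: November 9, 2029.
The following Monday is November 12, 2029.
The following Thursday is November 15, 2029.

November 15, 2029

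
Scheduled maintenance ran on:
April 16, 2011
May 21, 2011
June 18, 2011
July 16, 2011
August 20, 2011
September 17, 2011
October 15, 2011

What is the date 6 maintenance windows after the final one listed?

These are Saturdays at 28- or 35-day spacing (35, 28, 28, 35, 28, 28).
The pattern: 3rd Saturday of the month.
November 2011 — 3rd Saturday is November 19, 2011.
December 2011 — 3rd Saturday is December 17, 2011.
January 2012 — 3rd Saturday is January 21, 2012.
February 2012 — 3rd Saturday is February 18, 2012.
3rd Saturday of March 2012: March 17, 2012.
3rd Saturday of April 2012: April 21, 2012.

April 21, 2012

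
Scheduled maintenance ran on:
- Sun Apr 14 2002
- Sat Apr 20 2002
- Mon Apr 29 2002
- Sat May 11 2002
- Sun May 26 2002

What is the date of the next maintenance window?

The spacing grows by 3 each time: 6, 9, 12, 15 days.
Next gap: 18 days. Sun May 26 2002 + 18 days = Thu Jun 13 2002.

Thu Jun 13 2002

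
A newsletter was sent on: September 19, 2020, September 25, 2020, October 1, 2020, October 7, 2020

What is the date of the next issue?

October 13, 2020

The spacing is 6, 6, 6 days — always 6 days.
October 7, 2020 + 6 days = October 13, 2020.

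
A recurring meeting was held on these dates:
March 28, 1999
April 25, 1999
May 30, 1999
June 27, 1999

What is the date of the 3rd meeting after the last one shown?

September 26, 1999

These are Sundays with 28, 35, 28-day gaps.
Each is the final Sunday of its month — May 30, 1999 is past the 28th, so '4th Sunday' doesn't fit.
July 1999 ends with Sunday July 25, 1999.
August 1999 ends with Sunday August 29, 1999.
Last Sunday of September 1999: September 26, 1999.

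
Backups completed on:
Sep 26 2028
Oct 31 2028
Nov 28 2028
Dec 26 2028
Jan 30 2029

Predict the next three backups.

Feb 27 2029, Mar 27 2029, Apr 24 2029

Every date is a Tuesday; gaps 35, 28, 28, 35 days.
Each is the last Tuesday of its month (at least one falls on the 29th or later, ruling out '4th Tuesday').
Last Tuesday of February 2029: Feb 27 2029.
March 2029 ends with Tuesday Mar 27 2029.
April 2029 ends with Tuesday Apr 24 2029.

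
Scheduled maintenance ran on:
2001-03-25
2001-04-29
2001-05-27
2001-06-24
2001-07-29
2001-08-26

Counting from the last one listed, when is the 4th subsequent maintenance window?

All Sundays; the gaps (35, 28, 28, 35, 28) vary with month length.
This is the last Sunday of each month.
Last Sunday of September 2001: 2001-09-30.
Last Sunday of October 2001: 2001-10-28.
November 2001 ends with Sunday 2001-11-25.
December 2001 ends with Sunday 2001-12-30.

2001-12-30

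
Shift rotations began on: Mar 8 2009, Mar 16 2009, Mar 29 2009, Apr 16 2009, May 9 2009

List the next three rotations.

Gaps: 8, 13, 18, 23 days — each gap is 5 larger than the previous one.
Next gap: 28 days. May 9 2009 + 28 days = Jun 6 2009.
Next gap: 33 days. Jun 6 2009 + 33 days = Jul 9 2009.
Next gap: 38 days. Jul 9 2009 + 38 days = Aug 16 2009.

Jun 6 2009, Jul 9 2009, Aug 16 2009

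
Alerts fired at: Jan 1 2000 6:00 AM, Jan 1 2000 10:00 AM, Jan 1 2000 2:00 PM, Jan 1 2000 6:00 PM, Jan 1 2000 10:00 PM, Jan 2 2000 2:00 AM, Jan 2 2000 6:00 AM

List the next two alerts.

Gaps: 4, 4, 4, 4, 4, 4 hours — each event is 4 hours after the previous one.
Jan 2 2000 6:00 AM + 4 h = Jan 2 2000 10:00 AM.
Jan 2 2000 10:00 AM + 4 h = Jan 2 2000 2:00 PM.

Jan 2 2000 10:00 AM, Jan 2 2000 2:00 PM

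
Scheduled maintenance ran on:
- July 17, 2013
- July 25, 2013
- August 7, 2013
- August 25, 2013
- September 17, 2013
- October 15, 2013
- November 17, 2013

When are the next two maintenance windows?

December 25, 2013; February 6, 2014

The spacing grows by 5 each time: 8, 13, 18, 23, 28, 33 days.
Next gap: 38 days. November 17, 2013 + 38 days = December 25, 2013.
Next gap: 43 days. December 25, 2013 + 43 days = February 6, 2014.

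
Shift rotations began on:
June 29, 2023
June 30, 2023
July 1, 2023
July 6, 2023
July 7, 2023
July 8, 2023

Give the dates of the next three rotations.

July 13, 2023; July 14, 2023; July 15, 2023

Every event lands on a Thursday or Friday or Saturday (gaps cycle 1, 1, 5, 1, 1).
So the schedule is: every Thursday, Friday and Saturday.
The following Thursday is July 13, 2023.
Next Friday: July 14, 2023.
The following Saturday is July 15, 2023.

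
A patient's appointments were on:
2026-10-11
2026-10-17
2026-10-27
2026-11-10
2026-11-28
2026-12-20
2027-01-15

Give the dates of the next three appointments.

2027-02-14, 2027-03-20, 2027-04-27

Intervals are 6, 10, 14, 18, 22, 26 days — an arithmetic progression with common difference 4.
Next gap: 30 days. 2027-01-15 + 30 days = 2027-02-14.
Next gap: 34 days. 2027-02-14 + 34 days = 2027-03-20.
Next gap: 38 days. 2027-03-20 + 38 days = 2027-04-27.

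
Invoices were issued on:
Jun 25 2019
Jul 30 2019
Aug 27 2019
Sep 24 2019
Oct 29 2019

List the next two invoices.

Every date is a Tuesday; gaps 35, 28, 28, 35 days.
Each is the last Tuesday of its month (at least one falls on the 29th or later, ruling out '4th Tuesday').
Last Tuesday of November 2019: Nov 26 2019.
Last Tuesday of December 2019: Dec 31 2019.

Nov 26 2019, Dec 31 2019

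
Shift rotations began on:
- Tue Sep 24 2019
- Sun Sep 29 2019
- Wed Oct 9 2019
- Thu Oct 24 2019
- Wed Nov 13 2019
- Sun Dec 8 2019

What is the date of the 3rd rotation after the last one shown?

Sun Mar 22 2020

The spacing grows by 5 each time: 5, 10, 15, 20, 25 days.
Next gap: 30 days. Sun Dec 8 2019 + 30 days = Tue Jan 7 2020.
Next gap: 35 days. Tue Jan 7 2020 + 35 days = Tue Feb 11 2020.
Next gap: 40 days. Tue Feb 11 2020 + 40 days = Sun Mar 22 2020.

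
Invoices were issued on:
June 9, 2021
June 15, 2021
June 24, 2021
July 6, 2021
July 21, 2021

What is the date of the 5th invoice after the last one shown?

The spacing grows by 3 each time: 6, 9, 12, 15 days.
Next gap: 18 days. July 21, 2021 + 18 days = August 8, 2021.
Next gap: 21 days. August 8, 2021 + 21 days = August 29, 2021.
Next gap: 24 days. August 29, 2021 + 24 days = September 22, 2021.
Next gap: 27 days. September 22, 2021 + 27 days = October 19, 2021.
Next gap: 30 days. October 19, 2021 + 30 days = November 18, 2021.

November 18, 2021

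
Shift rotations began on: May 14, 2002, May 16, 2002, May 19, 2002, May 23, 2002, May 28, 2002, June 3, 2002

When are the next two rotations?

June 10, 2002; June 18, 2002

Gaps: 2, 3, 4, 5, 6 days — each gap is 1 larger than the previous one.
Next gap: 7 days. June 3, 2002 + 7 days = June 10, 2002.
Next gap: 8 days. June 10, 2002 + 8 days = June 18, 2002.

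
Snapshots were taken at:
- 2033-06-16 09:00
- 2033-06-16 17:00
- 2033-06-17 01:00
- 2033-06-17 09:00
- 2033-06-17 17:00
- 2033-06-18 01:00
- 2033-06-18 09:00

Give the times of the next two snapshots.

2033-06-18 17:00, 2033-06-19 01:00

Gaps: 8, 8, 8, 8, 8, 8 hours — each event is 8 hours after the previous one.
2033-06-18 09:00 + 8 h = 2033-06-18 17:00.
2033-06-18 17:00 + 8 h = 2033-06-19 01:00.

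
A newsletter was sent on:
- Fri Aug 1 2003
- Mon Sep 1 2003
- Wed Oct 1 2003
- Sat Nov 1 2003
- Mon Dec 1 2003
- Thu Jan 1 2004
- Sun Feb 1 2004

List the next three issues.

Mon Mar 1 2004, Thu Apr 1 2004, Sat May 1 2004

Each date is the 1st; the gaps (31, 30, 31, 30, 31, 31) track the month lengths.
The rule is the 1st of each month.
March 2004: Mon Mar 1 2004.
Next: April 2004 → Thu Apr 1 2004.
May 2004: Sat May 1 2004.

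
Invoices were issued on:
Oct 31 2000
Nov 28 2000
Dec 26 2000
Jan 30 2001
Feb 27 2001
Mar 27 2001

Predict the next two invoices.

Every date is a Tuesday; gaps 28, 28, 35, 28, 28 days.
Each is the last Tuesday of its month (at least one falls on the 29th or later, ruling out '4th Tuesday').
Last Tuesday of April 2001: Apr 24 2001.
Last Tuesday of May 2001: May 29 2001.

Apr 24 2001, May 29 2001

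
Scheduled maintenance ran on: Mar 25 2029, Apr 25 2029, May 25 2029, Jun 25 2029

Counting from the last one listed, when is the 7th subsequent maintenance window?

Jan 25 2030

The day-of-month is always 25 (31, 30, 31 days between events).
So this recurs on the 25th of each month.
Next: July 2029 → Jul 25 2029.
Next: August 2029 → Aug 25 2029.
September 2029: Sep 25 2029.
October 2029: Oct 25 2029.
Next: November 2029 → Nov 25 2029.
Next: December 2029 → Dec 25 2029.
Next: January 2030 → Jan 25 2030.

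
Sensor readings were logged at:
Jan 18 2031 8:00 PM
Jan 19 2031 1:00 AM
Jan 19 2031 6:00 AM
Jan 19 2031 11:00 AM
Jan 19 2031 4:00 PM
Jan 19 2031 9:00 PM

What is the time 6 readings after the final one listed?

Jan 21 2031 3:00 AM

Gaps: 5, 5, 5, 5, 5 hours — each event is 5 hours after the previous one.
Jan 19 2031 9:00 PM + 5 h = Jan 20 2031 2:00 AM.
Jan 20 2031 2:00 AM + 5 h = Jan 20 2031 7:00 AM.
Jan 20 2031 7:00 AM + 5 h = Jan 20 2031 12:00 PM.
Jan 20 2031 12:00 PM + 5 h = Jan 20 2031 5:00 PM.
Jan 20 2031 5:00 PM + 5 h = Jan 20 2031 10:00 PM.
Jan 20 2031 10:00 PM + 5 h = Jan 21 2031 3:00 AM.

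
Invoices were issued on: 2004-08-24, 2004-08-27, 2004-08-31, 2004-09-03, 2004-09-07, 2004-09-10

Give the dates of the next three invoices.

2004-09-14, 2004-09-17, 2004-09-21

Gaps: 3, 4, 3, 4, 3 days — not constant, but cyclic with period 2.
The events fall on every Tuesday and Friday.
The following Tuesday is 2004-09-14.
The following Friday is 2004-09-17.
Next Tuesday: 2004-09-21.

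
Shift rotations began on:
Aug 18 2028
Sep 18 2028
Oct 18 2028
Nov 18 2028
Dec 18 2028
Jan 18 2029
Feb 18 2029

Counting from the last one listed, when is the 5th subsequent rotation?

Gaps: 31, 30, 31, 30, 31, 31 days — not constant. Every event is on the 18th of the month.
Pattern: the 18th of each month.
March 2029: Mar 18 2029.
April 2029: Apr 18 2029.
May 2029: May 18 2029.
June 2029: Jun 18 2029.
Next: July 2029 → Jul 18 2029.

Jul 18 2029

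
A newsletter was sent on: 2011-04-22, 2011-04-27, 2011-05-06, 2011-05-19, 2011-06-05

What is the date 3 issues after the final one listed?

The spacing grows by 4 each time: 5, 9, 13, 17 days.
Next gap: 21 days. 2011-06-05 + 21 days = 2011-06-26.
Next gap: 25 days. 2011-06-26 + 25 days = 2011-07-21.
Next gap: 29 days. 2011-07-21 + 29 days = 2011-08-19.

2011-08-19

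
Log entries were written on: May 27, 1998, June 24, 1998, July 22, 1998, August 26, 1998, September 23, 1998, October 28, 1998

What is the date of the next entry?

Gaps: 28, 28, 35, 28, 35 days — a mix of 28 and 35. Every date is a Wednesday.
Each is the 4th Wednesday of its month.
4th Wednesday of November 1998: November 25, 1998.

November 25, 1998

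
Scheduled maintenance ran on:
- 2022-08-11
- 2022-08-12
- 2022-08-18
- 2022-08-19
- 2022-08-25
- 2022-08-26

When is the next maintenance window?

2022-09-01

Gaps: 1, 6, 1, 6, 1 days — not constant, but cyclic with period 2.
The events fall on every Thursday and Friday.
The following Thursday is 2022-09-01.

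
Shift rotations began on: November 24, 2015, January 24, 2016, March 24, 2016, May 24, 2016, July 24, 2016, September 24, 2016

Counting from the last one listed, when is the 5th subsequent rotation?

July 24, 2017

Gaps: 61, 60, 61, 61, 62 days — not constant. Every event is on the 24th of the month.
Pattern: the 24th of every 2 months.
November 2016: November 24, 2016.
Next: January 2017 → January 24, 2017.
March 2017: March 24, 2017.
Next: May 2017 → May 24, 2017.
July 2017: July 24, 2017.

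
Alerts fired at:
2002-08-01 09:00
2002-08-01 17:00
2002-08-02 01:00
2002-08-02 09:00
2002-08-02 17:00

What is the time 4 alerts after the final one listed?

2002-08-04 01:00

Gaps: 8, 8, 8, 8 hours — each event is 8 hours after the previous one.
2002-08-02 17:00 + 8 h = 2002-08-03 01:00.
2002-08-03 01:00 + 8 h = 2002-08-03 09:00.
2002-08-03 09:00 + 8 h = 2002-08-03 17:00.
2002-08-03 17:00 + 8 h = 2002-08-04 01:00.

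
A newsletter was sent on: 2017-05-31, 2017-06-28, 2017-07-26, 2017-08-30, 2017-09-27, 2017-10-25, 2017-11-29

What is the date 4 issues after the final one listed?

2018-03-28

These are Wednesdays with 28, 28, 35, 28, 28, 35-day gaps.
Each is the final Wednesday of its month — 2017-05-31 is past the 28th, so '4th Wednesday' doesn't fit.
Last Wednesday of December 2017: 2017-12-27.
Last Wednesday of January 2018: 2018-01-31.
Last Wednesday of February 2018: 2018-02-28.
Last Wednesday of March 2018: 2018-03-28.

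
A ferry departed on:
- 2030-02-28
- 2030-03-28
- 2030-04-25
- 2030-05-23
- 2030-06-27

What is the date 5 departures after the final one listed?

All dates are Thursdays, 28, 28, 28, 35 days apart.
Specifically, the 4th Thursday of each month.
4th Thursday of July 2030: 2030-07-25.
August 2030 — 4th Thursday is 2030-08-22.
September 2030 — 4th Thursday is 2030-09-26.
4th Thursday of October 2030: 2030-10-24.
4th Thursday of November 2030: 2030-11-28.

2030-11-28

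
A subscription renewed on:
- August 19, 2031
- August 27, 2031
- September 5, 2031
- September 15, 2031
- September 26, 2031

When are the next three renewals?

October 8, 2031; October 21, 2031; November 4, 2031

Gaps: 8, 9, 10, 11 days — each gap is 1 larger than the previous one.
Next gap: 12 days. September 26, 2031 + 12 days = October 8, 2031.
Next gap: 13 days. October 8, 2031 + 13 days = October 21, 2031.
Next gap: 14 days. October 21, 2031 + 14 days = November 4, 2031.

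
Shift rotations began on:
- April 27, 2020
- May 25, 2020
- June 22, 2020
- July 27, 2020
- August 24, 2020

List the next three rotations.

September 28, 2020; October 26, 2020; November 23, 2020

Gaps: 28, 28, 35, 28 days — a mix of 28 and 35. Every date is a Monday.
Each is the 4th Monday of its month.
September 2020 — 4th Monday is September 28, 2020.
October 2020 — 4th Monday is October 26, 2020.
4th Monday of November 2020: November 23, 2020.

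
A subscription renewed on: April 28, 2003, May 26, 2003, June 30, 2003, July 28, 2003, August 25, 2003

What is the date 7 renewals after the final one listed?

March 29, 2004

All Mondays; the gaps (28, 35, 28, 28) vary with month length.
This is the last Monday of each month.
Last Monday of September 2003: September 29, 2003.
Last Monday of October 2003: October 27, 2003.
November 2003 ends with Monday November 24, 2003.
December 2003 ends with Monday December 29, 2003.
Last Monday of January 2004: January 26, 2004.
Last Monday of February 2004: February 23, 2004.
March 2004 ends with Monday March 29, 2004.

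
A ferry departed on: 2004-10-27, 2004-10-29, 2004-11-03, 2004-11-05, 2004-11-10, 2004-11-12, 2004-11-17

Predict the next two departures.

Every event lands on a Wednesday or Friday (gaps cycle 2, 5, 2, 5, 2, 5).
So the schedule is: every Wednesday and Friday.
The following Friday is 2004-11-19.
Next Wednesday: 2004-11-24.

2004-11-19, 2004-11-24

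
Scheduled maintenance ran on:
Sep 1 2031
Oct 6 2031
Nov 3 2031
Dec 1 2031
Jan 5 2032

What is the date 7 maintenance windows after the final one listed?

All dates are Mondays, 35, 28, 28, 35 days apart.
Specifically, the 1st Monday of each month.
February 2032 — 1st Monday is Feb 2 2032.
1st Monday of March 2032: Mar 1 2032.
April 2032 — 1st Monday is Apr 5 2032.
1st Monday of May 2032: May 3 2032.
1st Monday of June 2032: Jun 7 2032.
1st Monday of July 2032: Jul 5 2032.
1st Monday of August 2032: Aug 2 2032.

Aug 2 2032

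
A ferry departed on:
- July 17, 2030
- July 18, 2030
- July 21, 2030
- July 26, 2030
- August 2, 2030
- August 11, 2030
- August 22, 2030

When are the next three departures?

Intervals are 1, 3, 5, 7, 9, 11 days — an arithmetic progression with common difference 2.
Next gap: 13 days. August 22, 2030 + 13 days = September 4, 2030.
Next gap: 15 days. September 4, 2030 + 15 days = September 19, 2030.
Next gap: 17 days. September 19, 2030 + 17 days = October 6, 2030.

September 4, 2030; September 19, 2030; October 6, 2030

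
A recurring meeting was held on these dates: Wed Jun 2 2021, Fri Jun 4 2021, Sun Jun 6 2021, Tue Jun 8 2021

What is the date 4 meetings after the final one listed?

The spacing is 2, 2, 2 days — always 2 days.
Tue Jun 8 2021 + 2 days = Thu Jun 10 2021.
Thu Jun 10 2021 + 2 days = Sat Jun 12 2021.
Sat Jun 12 2021 + 2 days = Mon Jun 14 2021.
Mon Jun 14 2021 + 2 days = Wed Jun 16 2021.

Wed Jun 16 2021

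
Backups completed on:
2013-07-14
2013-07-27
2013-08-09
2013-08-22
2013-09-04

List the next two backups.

2013-09-17, 2013-09-30

Every event comes 13 days after the last (13, 13, 13, 13).
2013-09-04 + 13 days = 2013-09-17.
2013-09-17 + 13 days = 2013-09-30.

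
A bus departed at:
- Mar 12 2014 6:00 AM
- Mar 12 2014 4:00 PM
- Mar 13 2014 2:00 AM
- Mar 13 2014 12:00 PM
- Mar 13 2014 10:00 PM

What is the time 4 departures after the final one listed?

Spacing: 10, 10, 10, 10 h — constant 10 h.
Mar 13 2014 10:00 PM + 10 h = Mar 14 2014 8:00 AM.
Mar 14 2014 8:00 AM + 10 h = Mar 14 2014 6:00 PM.
Mar 14 2014 6:00 PM + 10 h = Mar 15 2014 4:00 AM.
Mar 15 2014 4:00 AM + 10 h = Mar 15 2014 2:00 PM.

Mar 15 2014 2:00 PM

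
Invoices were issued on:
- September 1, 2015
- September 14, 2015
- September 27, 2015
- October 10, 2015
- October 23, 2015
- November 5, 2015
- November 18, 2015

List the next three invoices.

The spacing is 13, 13, 13, 13, 13, 13 days — always 13 days.
November 18, 2015 + 13 days = December 1, 2015.
December 1, 2015 + 13 days = December 14, 2015.
December 14, 2015 + 13 days = December 27, 2015.

December 1, 2015; December 14, 2015; December 27, 2015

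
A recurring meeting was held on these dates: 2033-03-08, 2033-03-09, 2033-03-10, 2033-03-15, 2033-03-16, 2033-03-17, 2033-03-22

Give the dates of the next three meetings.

Every event lands on a Tuesday or Wednesday or Thursday (gaps cycle 1, 1, 5, 1, 1, 5).
So the schedule is: every Tuesday, Wednesday and Thursday.
The following Wednesday is 2033-03-23.
The following Thursday is 2033-03-24.
Next Tuesday: 2033-03-29.

2033-03-23, 2033-03-24, 2033-03-29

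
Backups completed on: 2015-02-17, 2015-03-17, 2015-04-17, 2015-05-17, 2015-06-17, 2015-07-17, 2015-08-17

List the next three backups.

Gaps: 28, 31, 30, 31, 30, 31 days — not constant. Every event is on the 17th of the month.
Pattern: the 17th of each month.
Next: September 2015 → 2015-09-17.
October 2015: 2015-10-17.
November 2015: 2015-11-17.

2015-09-17, 2015-10-17, 2015-11-17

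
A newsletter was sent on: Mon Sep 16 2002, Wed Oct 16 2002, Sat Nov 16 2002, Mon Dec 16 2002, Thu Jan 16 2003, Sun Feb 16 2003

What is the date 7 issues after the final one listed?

Gaps: 30, 31, 30, 31, 31 days — not constant. Every event is on the 16th of the month.
Pattern: the 16th of each month.
March 2003: Sun Mar 16 2003.
Next: April 2003 → Wed Apr 16 2003.
Next: May 2003 → Fri May 16 2003.
June 2003: Mon Jun 16 2003.
July 2003: Wed Jul 16 2003.
August 2003: Sat Aug 16 2003.
Next: September 2003 → Tue Sep 16 2003.

Tue Sep 16 2003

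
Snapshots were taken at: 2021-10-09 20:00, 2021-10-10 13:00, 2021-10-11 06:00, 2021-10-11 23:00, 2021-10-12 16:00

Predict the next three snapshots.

Gaps: 17, 17, 17, 17 hours — each event is 17 hours after the previous one.
2021-10-12 16:00 + 17 h = 2021-10-13 09:00.
2021-10-13 09:00 + 17 h = 2021-10-14 02:00.
2021-10-14 02:00 + 17 h = 2021-10-14 19:00.

2021-10-13 09:00, 2021-10-14 02:00, 2021-10-14 19:00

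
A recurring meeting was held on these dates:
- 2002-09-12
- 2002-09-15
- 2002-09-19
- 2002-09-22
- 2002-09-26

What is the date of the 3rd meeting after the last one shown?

2002-10-06

Every event lands on a Thursday or Sunday (gaps cycle 3, 4, 3, 4).
So the schedule is: every Thursday and Sunday.
Next Sunday: 2002-09-29.
The following Thursday is 2002-10-03.
The following Sunday is 2002-10-06.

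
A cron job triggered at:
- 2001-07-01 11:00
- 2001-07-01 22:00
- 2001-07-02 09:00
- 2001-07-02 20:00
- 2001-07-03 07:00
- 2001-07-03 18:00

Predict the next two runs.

Gaps: 11, 11, 11, 11, 11 hours — each event is 11 hours after the previous one.
2001-07-03 18:00 + 11 h = 2001-07-04 05:00.
2001-07-04 05:00 + 11 h = 2001-07-04 16:00.

2001-07-04 05:00, 2001-07-04 16:00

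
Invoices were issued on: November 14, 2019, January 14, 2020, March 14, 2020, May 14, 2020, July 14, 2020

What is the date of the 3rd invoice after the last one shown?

Each date is the 14th; the gaps (61, 60, 61, 61) track the month lengths.
The rule is the 14th of every 2 months.
Next: September 2020 → September 14, 2020.
Next: November 2020 → November 14, 2020.
January 2021: January 14, 2021.

January 14, 2021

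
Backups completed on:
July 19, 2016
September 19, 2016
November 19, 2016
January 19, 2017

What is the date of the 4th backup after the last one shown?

The day-of-month is always 19 (62, 61, 61 days between events).
So this recurs on the 19th of every 2 months.
March 2017: March 19, 2017.
May 2017: May 19, 2017.
Next: July 2017 → July 19, 2017.
Next: September 2017 → September 19, 2017.

September 19, 2017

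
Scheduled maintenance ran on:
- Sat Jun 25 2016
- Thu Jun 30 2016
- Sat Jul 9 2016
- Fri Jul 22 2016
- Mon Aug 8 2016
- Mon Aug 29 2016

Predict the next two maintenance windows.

Gaps: 5, 9, 13, 17, 21 days — each gap is 4 larger than the previous one.
Next gap: 25 days. Mon Aug 29 2016 + 25 days = Fri Sep 23 2016.
Next gap: 29 days. Fri Sep 23 2016 + 29 days = Sat Oct 22 2016.

Fri Sep 23 2016, Sat Oct 22 2016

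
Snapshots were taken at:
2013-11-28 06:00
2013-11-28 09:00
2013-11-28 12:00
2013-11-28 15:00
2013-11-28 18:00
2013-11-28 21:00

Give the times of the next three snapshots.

2013-11-29 00:00, 2013-11-29 03:00, 2013-11-29 06:00

Gaps: 3, 3, 3, 3, 3 hours — each event is 3 hours after the previous one.
2013-11-28 21:00 + 3 h = 2013-11-29 00:00.
2013-11-29 00:00 + 3 h = 2013-11-29 03:00.
2013-11-29 03:00 + 3 h = 2013-11-29 06:00.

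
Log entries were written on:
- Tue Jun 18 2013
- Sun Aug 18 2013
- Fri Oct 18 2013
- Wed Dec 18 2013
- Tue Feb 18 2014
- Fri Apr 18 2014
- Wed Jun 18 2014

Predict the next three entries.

Mon Aug 18 2014, Sat Oct 18 2014, Thu Dec 18 2014

Each date is the 18th; the gaps (61, 61, 61, 62, 59, 61) track the month lengths.
The rule is the 18th of every 2 months.
Next: August 2014 → Mon Aug 18 2014.
October 2014: Sat Oct 18 2014.
Next: December 2014 → Thu Dec 18 2014.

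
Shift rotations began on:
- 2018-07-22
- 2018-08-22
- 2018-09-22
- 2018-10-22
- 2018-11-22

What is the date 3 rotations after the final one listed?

2019-02-22

Each date is the 22nd; the gaps (31, 31, 30, 31) track the month lengths.
The rule is the 22nd of each month.
December 2018: 2018-12-22.
Next: January 2019 → 2019-01-22.
Next: February 2019 → 2019-02-22.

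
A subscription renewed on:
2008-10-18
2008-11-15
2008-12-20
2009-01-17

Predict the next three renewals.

These are Saturdays at 28- or 35-day spacing (28, 35, 28).
The pattern: 3rd Saturday of the month.
3rd Saturday of February 2009: 2009-02-21.
3rd Saturday of March 2009: 2009-03-21.
April 2009 — 3rd Saturday is 2009-04-18.

2009-02-21, 2009-03-21, 2009-04-18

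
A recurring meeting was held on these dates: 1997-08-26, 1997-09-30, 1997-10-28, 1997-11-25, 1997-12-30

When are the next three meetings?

These are Tuesdays with 35, 28, 28, 35-day gaps.
Each is the final Tuesday of its month — 1997-09-30 is past the 28th, so '4th Tuesday' doesn't fit.
January 1998 ends with Tuesday 1998-01-27.
February 1998 ends with Tuesday 1998-02-24.
March 1998 ends with Tuesday 1998-03-31.

1998-01-27, 1998-02-24, 1998-03-31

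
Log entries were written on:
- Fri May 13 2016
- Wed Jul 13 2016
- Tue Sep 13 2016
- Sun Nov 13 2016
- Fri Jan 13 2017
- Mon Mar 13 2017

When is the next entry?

Each date is the 13th; the gaps (61, 62, 61, 61, 59) track the month lengths.
The rule is the 13th of every 2 months.
May 2017: Sat May 13 2017.

Sat May 13 2017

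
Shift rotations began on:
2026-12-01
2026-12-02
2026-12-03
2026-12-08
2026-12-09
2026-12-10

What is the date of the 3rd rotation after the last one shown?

2026-12-17

The gap pattern 1, 1, 5, 1, 1 repeats every 3 events.
These are the Tuesdays, Wednesdays and Thursdays of each week.
The following Tuesday is 2026-12-15.
The following Wednesday is 2026-12-16.
Next Thursday: 2026-12-17.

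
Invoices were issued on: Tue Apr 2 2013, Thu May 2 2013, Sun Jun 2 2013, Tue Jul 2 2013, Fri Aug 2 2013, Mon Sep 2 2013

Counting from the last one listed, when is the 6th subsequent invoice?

Sun Mar 2 2014

The day-of-month is always 2 (30, 31, 30, 31, 31 days between events).
So this recurs on the 2nd of each month.
Next: October 2013 → Wed Oct 2 2013.
November 2013: Sat Nov 2 2013.
December 2013: Mon Dec 2 2013.
January 2014: Thu Jan 2 2014.
Next: February 2014 → Sun Feb 2 2014.
March 2014: Sun Mar 2 2014.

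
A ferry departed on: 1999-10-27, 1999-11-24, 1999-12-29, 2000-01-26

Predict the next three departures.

These are Wednesdays with 28, 35, 28-day gaps.
Each is the final Wednesday of its month — 1999-12-29 is past the 28th, so '4th Wednesday' doesn't fit.
Last Wednesday of February 2000: 2000-02-23.
Last Wednesday of March 2000: 2000-03-29.
Last Wednesday of April 2000: 2000-04-26.

2000-02-23, 2000-03-29, 2000-04-26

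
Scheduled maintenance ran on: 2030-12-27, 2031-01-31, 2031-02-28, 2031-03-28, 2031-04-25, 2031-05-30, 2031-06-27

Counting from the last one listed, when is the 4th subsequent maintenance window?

All Fridays; the gaps (35, 28, 28, 28, 35, 28) vary with month length.
This is the last Friday of each month.
Last Friday of July 2031: 2031-07-25.
Last Friday of August 2031: 2031-08-29.
Last Friday of September 2031: 2031-09-26.
Last Friday of October 2031: 2031-10-31.

2031-10-31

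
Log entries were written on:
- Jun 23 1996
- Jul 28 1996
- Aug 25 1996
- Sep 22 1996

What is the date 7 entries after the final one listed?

Apr 27 1997

Gaps: 35, 28, 28 days — a mix of 28 and 35. Every date is a Sunday.
Each is the 4th Sunday of its month.
October 1996 — 4th Sunday is Oct 27 1996.
November 1996 — 4th Sunday is Nov 24 1996.
4th Sunday of December 1996: Dec 22 1996.
4th Sunday of January 1997: Jan 26 1997.
February 1997 — 4th Sunday is Feb 23 1997.
4th Sunday of March 1997: Mar 23 1997.
4th Sunday of April 1997: Apr 27 1997.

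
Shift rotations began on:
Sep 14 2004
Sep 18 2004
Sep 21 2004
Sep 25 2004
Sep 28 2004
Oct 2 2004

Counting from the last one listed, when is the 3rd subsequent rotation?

Oct 12 2004

Gaps: 4, 3, 4, 3, 4 days — not constant, but cyclic with period 2.
The events fall on every Tuesday and Saturday.
Next Tuesday: Oct 5 2004.
The following Saturday is Oct 9 2004.
The following Tuesday is Oct 12 2004.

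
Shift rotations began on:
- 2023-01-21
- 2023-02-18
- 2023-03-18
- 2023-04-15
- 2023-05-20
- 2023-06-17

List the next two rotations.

2023-07-15, 2023-08-19

Gaps: 28, 28, 28, 35, 28 days — a mix of 28 and 35. Every date is a Saturday.
Each is the 3rd Saturday of its month.
3rd Saturday of July 2023: 2023-07-15.
3rd Saturday of August 2023: 2023-08-19.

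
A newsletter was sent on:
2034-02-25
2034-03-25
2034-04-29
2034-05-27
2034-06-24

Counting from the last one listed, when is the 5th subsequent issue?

All Saturdays; the gaps (28, 35, 28, 28) vary with month length.
This is the last Saturday of each month.
July 2034 ends with Saturday 2034-07-29.
Last Saturday of August 2034: 2034-08-26.
September 2034 ends with Saturday 2034-09-30.
October 2034 ends with Saturday 2034-10-28.
November 2034 ends with Saturday 2034-11-25.

2034-11-25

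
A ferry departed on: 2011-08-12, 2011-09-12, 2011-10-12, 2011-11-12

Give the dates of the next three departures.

2011-12-12, 2012-01-12, 2012-02-12

Gaps: 31, 30, 31 days — not constant. Every event is on the 12th of the month.
Pattern: the 12th of each month.
December 2011: 2011-12-12.
January 2012: 2012-01-12.
Next: February 2012 → 2012-02-12.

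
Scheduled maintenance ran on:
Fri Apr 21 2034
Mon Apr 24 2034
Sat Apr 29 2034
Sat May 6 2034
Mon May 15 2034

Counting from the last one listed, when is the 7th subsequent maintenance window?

Intervals are 3, 5, 7, 9 days — an arithmetic progression with common difference 2.
Next gap: 11 days. Mon May 15 2034 + 11 days = Fri May 26 2034.
Next gap: 13 days. Fri May 26 2034 + 13 days = Thu Jun 8 2034.
Next gap: 15 days. Thu Jun 8 2034 + 15 days = Fri Jun 23 2034.
Next gap: 17 days. Fri Jun 23 2034 + 17 days = Mon Jul 10 2034.
Next gap: 19 days. Mon Jul 10 2034 + 19 days = Sat Jul 29 2034.
Next gap: 21 days. Sat Jul 29 2034 + 21 days = Sat Aug 19 2034.
Next gap: 23 days. Sat Aug 19 2034 + 23 days = Mon Sep 11 2034.

Mon Sep 11 2034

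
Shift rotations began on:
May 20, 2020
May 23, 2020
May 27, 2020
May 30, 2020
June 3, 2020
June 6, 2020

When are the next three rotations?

The gap pattern 3, 4, 3, 4, 3 repeats every 2 events.
These are the Wednesdays and Saturdays of each week.
The following Wednesday is June 10, 2020.
The following Saturday is June 13, 2020.
Next Wednesday: June 17, 2020.

June 10, 2020; June 13, 2020; June 17, 2020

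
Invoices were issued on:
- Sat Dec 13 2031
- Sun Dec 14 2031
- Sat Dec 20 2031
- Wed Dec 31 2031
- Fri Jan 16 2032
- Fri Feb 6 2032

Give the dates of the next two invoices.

Wed Mar 3 2032, Sat Apr 3 2032

Intervals are 1, 6, 11, 16, 21 days — an arithmetic progression with common difference 5.
Next gap: 26 days. Fri Feb 6 2032 + 26 days = Wed Mar 3 2032.
Next gap: 31 days. Wed Mar 3 2032 + 31 days = Sat Apr 3 2032.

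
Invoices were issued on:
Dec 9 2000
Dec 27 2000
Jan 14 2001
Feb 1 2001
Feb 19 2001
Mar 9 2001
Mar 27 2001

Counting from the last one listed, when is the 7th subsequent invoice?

The spacing is 18, 18, 18, 18, 18, 18 days — always 18 days.
Mar 27 2001 + 18 days = Apr 14 2001.
Apr 14 2001 + 18 days = May 2 2001.
May 2 2001 + 18 days = May 20 2001.
May 20 2001 + 18 days = Jun 7 2001.
Jun 7 2001 + 18 days = Jun 25 2001.
Jun 25 2001 + 18 days = Jul 13 2001.
Jul 13 2001 + 18 days = Jul 31 2001.

Jul 31 2001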